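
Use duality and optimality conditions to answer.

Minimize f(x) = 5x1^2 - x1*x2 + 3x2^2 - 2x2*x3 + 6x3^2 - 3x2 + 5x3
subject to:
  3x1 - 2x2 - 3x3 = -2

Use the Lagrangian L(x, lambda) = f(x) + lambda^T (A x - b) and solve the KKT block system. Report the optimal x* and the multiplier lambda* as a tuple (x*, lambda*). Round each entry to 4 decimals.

Form the Lagrangian:
  L(x, lambda) = (1/2) x^T Q x + c^T x + lambda^T (A x - b)
Stationarity (grad_x L = 0): Q x + c + A^T lambda = 0.
Primal feasibility: A x = b.

This gives the KKT block system:
  [ Q   A^T ] [ x     ]   [-c ]
  [ A    0  ] [ lambda ] = [ b ]

Solving the linear system:
  x*      = (-0.2086, 0.7647, -0.0517)
  lambda* = (0.9501)
  f(x*)   = -0.3262

x* = (-0.2086, 0.7647, -0.0517), lambda* = (0.9501)


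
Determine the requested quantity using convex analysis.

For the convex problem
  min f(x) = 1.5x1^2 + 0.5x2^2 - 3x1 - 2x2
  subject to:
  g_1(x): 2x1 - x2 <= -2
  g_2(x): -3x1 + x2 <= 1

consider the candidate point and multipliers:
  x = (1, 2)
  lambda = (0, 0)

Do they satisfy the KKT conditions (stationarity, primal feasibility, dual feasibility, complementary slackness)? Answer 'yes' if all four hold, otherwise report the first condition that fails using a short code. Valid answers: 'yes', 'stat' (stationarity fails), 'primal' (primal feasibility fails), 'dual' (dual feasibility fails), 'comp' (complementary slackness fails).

Gradient of f: grad f(x) = Q x + c = (0, 0)
Constraint values g_i(x) = a_i^T x - b_i:
  g_1((1, 2)) = 2
  g_2((1, 2)) = -2
Stationarity residual: grad f(x) + sum_i lambda_i a_i = (0, 0)
  -> stationarity OK
Primal feasibility (all g_i <= 0): FAILS
Dual feasibility (all lambda_i >= 0): OK
Complementary slackness (lambda_i * g_i(x) = 0 for all i): OK

Verdict: the first failing condition is primal_feasibility -> primal.

primal


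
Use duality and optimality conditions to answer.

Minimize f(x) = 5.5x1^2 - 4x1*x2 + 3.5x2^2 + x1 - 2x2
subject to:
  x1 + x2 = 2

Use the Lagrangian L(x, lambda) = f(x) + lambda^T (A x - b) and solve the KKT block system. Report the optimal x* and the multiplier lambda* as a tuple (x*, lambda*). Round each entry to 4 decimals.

Form the Lagrangian:
  L(x, lambda) = (1/2) x^T Q x + c^T x + lambda^T (A x - b)
Stationarity (grad_x L = 0): Q x + c + A^T lambda = 0.
Primal feasibility: A x = b.

This gives the KKT block system:
  [ Q   A^T ] [ x     ]   [-c ]
  [ A    0  ] [ lambda ] = [ b ]

Solving the linear system:
  x*      = (0.7308, 1.2692)
  lambda* = (-3.9615)
  f(x*)   = 3.0577

x* = (0.7308, 1.2692), lambda* = (-3.9615)


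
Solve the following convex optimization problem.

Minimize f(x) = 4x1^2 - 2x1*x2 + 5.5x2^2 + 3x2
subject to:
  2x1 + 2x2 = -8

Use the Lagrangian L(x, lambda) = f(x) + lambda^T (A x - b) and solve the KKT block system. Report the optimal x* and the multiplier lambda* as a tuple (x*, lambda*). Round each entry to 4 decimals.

Form the Lagrangian:
  L(x, lambda) = (1/2) x^T Q x + c^T x + lambda^T (A x - b)
Stationarity (grad_x L = 0): Q x + c + A^T lambda = 0.
Primal feasibility: A x = b.

This gives the KKT block system:
  [ Q   A^T ] [ x     ]   [-c ]
  [ A    0  ] [ lambda ] = [ b ]

Solving the linear system:
  x*      = (-2.1304, -1.8696)
  lambda* = (6.6522)
  f(x*)   = 23.8043

x* = (-2.1304, -1.8696), lambda* = (6.6522)


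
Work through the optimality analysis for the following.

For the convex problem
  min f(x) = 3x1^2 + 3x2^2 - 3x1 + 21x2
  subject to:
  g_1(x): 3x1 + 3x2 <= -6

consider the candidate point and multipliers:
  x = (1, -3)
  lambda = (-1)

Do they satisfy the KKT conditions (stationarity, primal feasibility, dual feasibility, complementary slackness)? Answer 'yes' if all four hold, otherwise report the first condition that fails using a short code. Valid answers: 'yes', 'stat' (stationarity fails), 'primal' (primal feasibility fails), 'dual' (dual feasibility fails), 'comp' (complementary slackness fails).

Gradient of f: grad f(x) = Q x + c = (3, 3)
Constraint values g_i(x) = a_i^T x - b_i:
  g_1((1, -3)) = 0
Stationarity residual: grad f(x) + sum_i lambda_i a_i = (0, 0)
  -> stationarity OK
Primal feasibility (all g_i <= 0): OK
Dual feasibility (all lambda_i >= 0): FAILS
Complementary slackness (lambda_i * g_i(x) = 0 for all i): OK

Verdict: the first failing condition is dual_feasibility -> dual.

dual


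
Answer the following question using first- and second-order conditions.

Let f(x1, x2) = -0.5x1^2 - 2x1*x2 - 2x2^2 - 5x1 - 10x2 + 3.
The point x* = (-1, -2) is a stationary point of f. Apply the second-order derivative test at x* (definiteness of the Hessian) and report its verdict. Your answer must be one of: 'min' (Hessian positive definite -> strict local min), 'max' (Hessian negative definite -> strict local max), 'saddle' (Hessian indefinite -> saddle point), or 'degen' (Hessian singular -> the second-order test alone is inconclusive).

Compute the Hessian H = grad^2 f:
  H = [[-1, -2], [-2, -4]]
Verify stationarity: grad f(x*) = H x* + g = (0, 0).
Eigenvalues of H: -5, 0.
H has a zero eigenvalue (singular; negative semidefinite but not definite), so H is neither positive definite, negative definite, nor indefinite. The second-order test alone is inconclusive -> degen.
(Indeed, f is constant along the null direction of H through x*, so x* is not a strict local extremum.)

degen


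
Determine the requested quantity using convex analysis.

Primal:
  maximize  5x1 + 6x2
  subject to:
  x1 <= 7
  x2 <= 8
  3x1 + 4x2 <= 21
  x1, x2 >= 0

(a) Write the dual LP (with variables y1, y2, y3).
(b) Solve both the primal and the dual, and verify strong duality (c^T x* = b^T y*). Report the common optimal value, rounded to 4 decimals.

The standard primal-dual pair for 'max c^T x s.t. A x <= b, x >= 0' is:
  Dual:  min b^T y  s.t.  A^T y >= c,  y >= 0.

So the dual LP is:
  minimize  7y1 + 8y2 + 21y3
  subject to:
    y1 + 3y3 >= 5
    y2 + 4y3 >= 6
    y1, y2, y3 >= 0

Solving the primal: x* = (7, 0).
  primal value c^T x* = 35.
Solving the dual: y* = (0.5, 0, 1.5).
  dual value b^T y* = 35.
Strong duality: c^T x* = b^T y*. Confirmed.

35


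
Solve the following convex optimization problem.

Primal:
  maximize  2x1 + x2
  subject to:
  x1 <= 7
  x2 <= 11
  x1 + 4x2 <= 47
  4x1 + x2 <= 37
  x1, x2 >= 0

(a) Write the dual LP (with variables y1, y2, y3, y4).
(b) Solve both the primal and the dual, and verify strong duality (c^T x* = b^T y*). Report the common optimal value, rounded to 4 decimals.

The standard primal-dual pair for 'max c^T x s.t. A x <= b, x >= 0' is:
  Dual:  min b^T y  s.t.  A^T y >= c,  y >= 0.

So the dual LP is:
  minimize  7y1 + 11y2 + 47y3 + 37y4
  subject to:
    y1 + y3 + 4y4 >= 2
    y2 + 4y3 + y4 >= 1
    y1, y2, y3, y4 >= 0

Solving the primal: x* = (6.7333, 10.0667).
  primal value c^T x* = 23.5333.
Solving the dual: y* = (0, 0, 0.1333, 0.4667).
  dual value b^T y* = 23.5333.
Strong duality: c^T x* = b^T y*. Confirmed.

23.5333


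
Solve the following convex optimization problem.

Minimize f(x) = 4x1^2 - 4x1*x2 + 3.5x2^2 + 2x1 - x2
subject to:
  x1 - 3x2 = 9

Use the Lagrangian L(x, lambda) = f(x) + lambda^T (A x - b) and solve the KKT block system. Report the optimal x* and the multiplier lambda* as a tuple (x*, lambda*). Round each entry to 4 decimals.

Form the Lagrangian:
  L(x, lambda) = (1/2) x^T Q x + c^T x + lambda^T (A x - b)
Stationarity (grad_x L = 0): Q x + c + A^T lambda = 0.
Primal feasibility: A x = b.

This gives the KKT block system:
  [ Q   A^T ] [ x     ]   [-c ]
  [ A    0  ] [ lambda ] = [ b ]

Solving the linear system:
  x*      = (-1.0909, -3.3636)
  lambda* = (-6.7273)
  f(x*)   = 30.8636

x* = (-1.0909, -3.3636), lambda* = (-6.7273)


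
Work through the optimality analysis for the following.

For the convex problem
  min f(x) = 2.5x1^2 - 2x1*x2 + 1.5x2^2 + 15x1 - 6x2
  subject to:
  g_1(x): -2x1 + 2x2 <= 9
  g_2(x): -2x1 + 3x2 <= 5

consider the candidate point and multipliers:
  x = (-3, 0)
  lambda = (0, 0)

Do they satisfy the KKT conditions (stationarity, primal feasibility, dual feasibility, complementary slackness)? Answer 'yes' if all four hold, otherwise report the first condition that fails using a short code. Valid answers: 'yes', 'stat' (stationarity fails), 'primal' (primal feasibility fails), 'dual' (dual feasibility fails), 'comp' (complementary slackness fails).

Gradient of f: grad f(x) = Q x + c = (0, 0)
Constraint values g_i(x) = a_i^T x - b_i:
  g_1((-3, 0)) = -3
  g_2((-3, 0)) = 1
Stationarity residual: grad f(x) + sum_i lambda_i a_i = (0, 0)
  -> stationarity OK
Primal feasibility (all g_i <= 0): FAILS
Dual feasibility (all lambda_i >= 0): OK
Complementary slackness (lambda_i * g_i(x) = 0 for all i): OK

Verdict: the first failing condition is primal_feasibility -> primal.

primal


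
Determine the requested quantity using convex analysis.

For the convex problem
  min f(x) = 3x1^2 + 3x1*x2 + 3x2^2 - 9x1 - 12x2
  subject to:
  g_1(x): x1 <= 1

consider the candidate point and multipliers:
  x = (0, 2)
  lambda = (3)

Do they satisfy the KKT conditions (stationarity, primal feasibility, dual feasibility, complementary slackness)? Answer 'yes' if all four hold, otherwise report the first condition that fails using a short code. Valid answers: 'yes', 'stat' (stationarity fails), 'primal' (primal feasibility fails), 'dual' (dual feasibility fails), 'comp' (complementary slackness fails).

Gradient of f: grad f(x) = Q x + c = (-3, 0)
Constraint values g_i(x) = a_i^T x - b_i:
  g_1((0, 2)) = -1
Stationarity residual: grad f(x) + sum_i lambda_i a_i = (0, 0)
  -> stationarity OK
Primal feasibility (all g_i <= 0): OK
Dual feasibility (all lambda_i >= 0): OK
Complementary slackness (lambda_i * g_i(x) = 0 for all i): FAILS

Verdict: the first failing condition is complementary_slackness -> comp.

comp


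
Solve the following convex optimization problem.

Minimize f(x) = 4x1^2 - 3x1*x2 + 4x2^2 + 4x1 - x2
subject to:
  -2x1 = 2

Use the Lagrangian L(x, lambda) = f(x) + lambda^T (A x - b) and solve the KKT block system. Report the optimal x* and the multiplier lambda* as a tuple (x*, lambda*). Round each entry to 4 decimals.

Form the Lagrangian:
  L(x, lambda) = (1/2) x^T Q x + c^T x + lambda^T (A x - b)
Stationarity (grad_x L = 0): Q x + c + A^T lambda = 0.
Primal feasibility: A x = b.

This gives the KKT block system:
  [ Q   A^T ] [ x     ]   [-c ]
  [ A    0  ] [ lambda ] = [ b ]

Solving the linear system:
  x*      = (-1, -0.25)
  lambda* = (-1.625)
  f(x*)   = -0.25

x* = (-1, -0.25), lambda* = (-1.625)


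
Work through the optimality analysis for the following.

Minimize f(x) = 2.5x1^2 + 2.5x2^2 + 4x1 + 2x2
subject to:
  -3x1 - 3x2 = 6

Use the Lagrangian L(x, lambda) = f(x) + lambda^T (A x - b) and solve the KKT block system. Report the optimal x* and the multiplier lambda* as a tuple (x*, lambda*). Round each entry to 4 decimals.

Form the Lagrangian:
  L(x, lambda) = (1/2) x^T Q x + c^T x + lambda^T (A x - b)
Stationarity (grad_x L = 0): Q x + c + A^T lambda = 0.
Primal feasibility: A x = b.

This gives the KKT block system:
  [ Q   A^T ] [ x     ]   [-c ]
  [ A    0  ] [ lambda ] = [ b ]

Solving the linear system:
  x*      = (-1.2, -0.8)
  lambda* = (-0.6667)
  f(x*)   = -1.2

x* = (-1.2, -0.8), lambda* = (-0.6667)


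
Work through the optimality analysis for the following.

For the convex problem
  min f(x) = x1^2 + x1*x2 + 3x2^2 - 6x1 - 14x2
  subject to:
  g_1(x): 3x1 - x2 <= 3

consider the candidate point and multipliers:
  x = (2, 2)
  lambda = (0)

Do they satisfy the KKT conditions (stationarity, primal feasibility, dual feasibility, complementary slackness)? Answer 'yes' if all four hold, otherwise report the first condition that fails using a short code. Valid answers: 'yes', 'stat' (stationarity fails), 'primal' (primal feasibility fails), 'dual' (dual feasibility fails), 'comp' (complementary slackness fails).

Gradient of f: grad f(x) = Q x + c = (0, 0)
Constraint values g_i(x) = a_i^T x - b_i:
  g_1((2, 2)) = 1
Stationarity residual: grad f(x) + sum_i lambda_i a_i = (0, 0)
  -> stationarity OK
Primal feasibility (all g_i <= 0): FAILS
Dual feasibility (all lambda_i >= 0): OK
Complementary slackness (lambda_i * g_i(x) = 0 for all i): OK

Verdict: the first failing condition is primal_feasibility -> primal.

primal


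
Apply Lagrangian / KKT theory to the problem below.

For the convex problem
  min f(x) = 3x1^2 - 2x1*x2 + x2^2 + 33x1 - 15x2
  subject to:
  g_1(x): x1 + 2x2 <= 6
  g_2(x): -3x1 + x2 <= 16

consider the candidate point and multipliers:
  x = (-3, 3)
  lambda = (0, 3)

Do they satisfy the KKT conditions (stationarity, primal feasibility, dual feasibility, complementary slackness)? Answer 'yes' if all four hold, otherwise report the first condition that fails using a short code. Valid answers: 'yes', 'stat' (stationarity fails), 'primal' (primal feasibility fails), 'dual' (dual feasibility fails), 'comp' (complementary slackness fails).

Gradient of f: grad f(x) = Q x + c = (9, -3)
Constraint values g_i(x) = a_i^T x - b_i:
  g_1((-3, 3)) = -3
  g_2((-3, 3)) = -4
Stationarity residual: grad f(x) + sum_i lambda_i a_i = (0, 0)
  -> stationarity OK
Primal feasibility (all g_i <= 0): OK
Dual feasibility (all lambda_i >= 0): OK
Complementary slackness (lambda_i * g_i(x) = 0 for all i): FAILS

Verdict: the first failing condition is complementary_slackness -> comp.

comp


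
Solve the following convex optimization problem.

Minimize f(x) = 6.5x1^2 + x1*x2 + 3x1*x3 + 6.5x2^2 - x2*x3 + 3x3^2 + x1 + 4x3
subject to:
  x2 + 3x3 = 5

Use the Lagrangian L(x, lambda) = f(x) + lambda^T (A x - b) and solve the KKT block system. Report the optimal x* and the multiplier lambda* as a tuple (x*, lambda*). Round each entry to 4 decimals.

Form the Lagrangian:
  L(x, lambda) = (1/2) x^T Q x + c^T x + lambda^T (A x - b)
Stationarity (grad_x L = 0): Q x + c + A^T lambda = 0.
Primal feasibility: A x = b.

This gives the KKT block system:
  [ Q   A^T ] [ x     ]   [-c ]
  [ A    0  ] [ lambda ] = [ b ]

Solving the linear system:
  x*      = (-0.4615, 0.4419, 1.5194)
  lambda* = (-3.7633)
  f(x*)   = 12.2162

x* = (-0.4615, 0.4419, 1.5194), lambda* = (-3.7633)


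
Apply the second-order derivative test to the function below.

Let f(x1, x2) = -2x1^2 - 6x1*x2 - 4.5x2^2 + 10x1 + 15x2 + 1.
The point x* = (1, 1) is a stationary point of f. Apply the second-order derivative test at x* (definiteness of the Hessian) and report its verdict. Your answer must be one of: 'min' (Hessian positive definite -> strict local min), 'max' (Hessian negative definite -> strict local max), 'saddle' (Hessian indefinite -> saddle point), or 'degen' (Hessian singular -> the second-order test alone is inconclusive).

Compute the Hessian H = grad^2 f:
  H = [[-4, -6], [-6, -9]]
Verify stationarity: grad f(x*) = H x* + g = (0, 0).
Eigenvalues of H: -13, 0.
H has a zero eigenvalue (singular; negative semidefinite but not definite), so H is neither positive definite, negative definite, nor indefinite. The second-order test alone is inconclusive -> degen.
(Indeed, f is constant along the null direction of H through x*, so x* is not a strict local extremum.)

degen


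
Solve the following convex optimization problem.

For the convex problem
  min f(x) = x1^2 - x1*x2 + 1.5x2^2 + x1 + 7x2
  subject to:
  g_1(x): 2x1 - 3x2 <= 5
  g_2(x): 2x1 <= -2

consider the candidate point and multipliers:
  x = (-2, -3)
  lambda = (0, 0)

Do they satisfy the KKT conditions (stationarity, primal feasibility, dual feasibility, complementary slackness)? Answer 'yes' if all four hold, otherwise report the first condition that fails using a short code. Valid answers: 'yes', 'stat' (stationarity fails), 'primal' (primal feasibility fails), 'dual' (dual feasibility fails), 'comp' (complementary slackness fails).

Gradient of f: grad f(x) = Q x + c = (0, 0)
Constraint values g_i(x) = a_i^T x - b_i:
  g_1((-2, -3)) = 0
  g_2((-2, -3)) = -2
Stationarity residual: grad f(x) + sum_i lambda_i a_i = (0, 0)
  -> stationarity OK
Primal feasibility (all g_i <= 0): OK
Dual feasibility (all lambda_i >= 0): OK
Complementary slackness (lambda_i * g_i(x) = 0 for all i): OK

Verdict: yes, KKT holds.

yes


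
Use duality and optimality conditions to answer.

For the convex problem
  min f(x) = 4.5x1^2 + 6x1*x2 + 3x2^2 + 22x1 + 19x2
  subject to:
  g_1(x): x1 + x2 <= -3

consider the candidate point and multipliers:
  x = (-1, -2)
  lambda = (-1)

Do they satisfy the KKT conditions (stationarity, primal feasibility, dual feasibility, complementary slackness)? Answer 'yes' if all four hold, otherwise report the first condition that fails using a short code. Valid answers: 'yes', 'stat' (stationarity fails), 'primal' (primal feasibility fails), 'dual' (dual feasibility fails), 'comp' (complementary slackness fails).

Gradient of f: grad f(x) = Q x + c = (1, 1)
Constraint values g_i(x) = a_i^T x - b_i:
  g_1((-1, -2)) = 0
Stationarity residual: grad f(x) + sum_i lambda_i a_i = (0, 0)
  -> stationarity OK
Primal feasibility (all g_i <= 0): OK
Dual feasibility (all lambda_i >= 0): FAILS
Complementary slackness (lambda_i * g_i(x) = 0 for all i): OK

Verdict: the first failing condition is dual_feasibility -> dual.

dual


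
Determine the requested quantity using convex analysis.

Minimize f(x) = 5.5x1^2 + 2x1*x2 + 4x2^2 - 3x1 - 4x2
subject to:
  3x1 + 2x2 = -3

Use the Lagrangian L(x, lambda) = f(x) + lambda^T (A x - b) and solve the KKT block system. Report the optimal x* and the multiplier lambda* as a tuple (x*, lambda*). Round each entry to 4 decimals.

Form the Lagrangian:
  L(x, lambda) = (1/2) x^T Q x + c^T x + lambda^T (A x - b)
Stationarity (grad_x L = 0): Q x + c + A^T lambda = 0.
Primal feasibility: A x = b.

This gives the KKT block system:
  [ Q   A^T ] [ x     ]   [-c ]
  [ A    0  ] [ lambda ] = [ b ]

Solving the linear system:
  x*      = (-0.7826, -0.3261)
  lambda* = (4.087)
  f(x*)   = 7.9565

x* = (-0.7826, -0.3261), lambda* = (4.087)


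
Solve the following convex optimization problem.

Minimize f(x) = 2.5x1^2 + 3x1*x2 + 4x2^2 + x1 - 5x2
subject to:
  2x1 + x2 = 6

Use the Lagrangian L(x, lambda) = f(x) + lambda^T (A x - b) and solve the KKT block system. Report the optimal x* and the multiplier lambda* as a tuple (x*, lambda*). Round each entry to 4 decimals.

Form the Lagrangian:
  L(x, lambda) = (1/2) x^T Q x + c^T x + lambda^T (A x - b)
Stationarity (grad_x L = 0): Q x + c + A^T lambda = 0.
Primal feasibility: A x = b.

This gives the KKT block system:
  [ Q   A^T ] [ x     ]   [-c ]
  [ A    0  ] [ lambda ] = [ b ]

Solving the linear system:
  x*      = (2.68, 0.64)
  lambda* = (-8.16)
  f(x*)   = 24.22

x* = (2.68, 0.64), lambda* = (-8.16)


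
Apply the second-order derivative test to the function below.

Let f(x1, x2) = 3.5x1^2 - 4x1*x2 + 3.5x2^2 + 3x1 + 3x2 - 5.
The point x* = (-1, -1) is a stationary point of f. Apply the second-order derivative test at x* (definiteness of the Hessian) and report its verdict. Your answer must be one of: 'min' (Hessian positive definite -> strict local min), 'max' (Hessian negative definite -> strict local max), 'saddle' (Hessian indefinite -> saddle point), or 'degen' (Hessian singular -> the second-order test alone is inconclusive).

Compute the Hessian H = grad^2 f:
  H = [[7, -4], [-4, 7]]
Verify stationarity: grad f(x*) = H x* + g = (0, 0).
Eigenvalues of H: 3, 11.
Both eigenvalues > 0, so H is positive definite -> x* is a strict local min.

min


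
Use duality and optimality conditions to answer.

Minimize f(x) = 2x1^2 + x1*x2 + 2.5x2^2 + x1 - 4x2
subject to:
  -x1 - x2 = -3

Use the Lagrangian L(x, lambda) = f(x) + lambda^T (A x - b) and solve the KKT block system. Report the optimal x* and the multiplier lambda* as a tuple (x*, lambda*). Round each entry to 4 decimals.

Form the Lagrangian:
  L(x, lambda) = (1/2) x^T Q x + c^T x + lambda^T (A x - b)
Stationarity (grad_x L = 0): Q x + c + A^T lambda = 0.
Primal feasibility: A x = b.

This gives the KKT block system:
  [ Q   A^T ] [ x     ]   [-c ]
  [ A    0  ] [ lambda ] = [ b ]

Solving the linear system:
  x*      = (1, 2)
  lambda* = (7)
  f(x*)   = 7

x* = (1, 2), lambda* = (7)


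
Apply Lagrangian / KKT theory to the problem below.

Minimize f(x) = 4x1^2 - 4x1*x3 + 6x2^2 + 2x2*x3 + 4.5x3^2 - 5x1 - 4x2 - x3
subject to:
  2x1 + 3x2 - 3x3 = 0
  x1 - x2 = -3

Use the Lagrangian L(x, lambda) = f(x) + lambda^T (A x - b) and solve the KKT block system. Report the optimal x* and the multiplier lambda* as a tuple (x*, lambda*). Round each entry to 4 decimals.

Form the Lagrangian:
  L(x, lambda) = (1/2) x^T Q x + c^T x + lambda^T (A x - b)
Stationarity (grad_x L = 0): Q x + c + A^T lambda = 0.
Primal feasibility: A x = b.

This gives the KKT block system:
  [ Q   A^T ] [ x     ]   [-c ]
  [ A    0  ] [ lambda ] = [ b ]

Solving the linear system:
  x*      = (-1.9391, 1.0609, -0.2319)
  lambda* = (2.2638, 15.058)
  f(x*)   = 25.429

x* = (-1.9391, 1.0609, -0.2319), lambda* = (2.2638, 15.058)


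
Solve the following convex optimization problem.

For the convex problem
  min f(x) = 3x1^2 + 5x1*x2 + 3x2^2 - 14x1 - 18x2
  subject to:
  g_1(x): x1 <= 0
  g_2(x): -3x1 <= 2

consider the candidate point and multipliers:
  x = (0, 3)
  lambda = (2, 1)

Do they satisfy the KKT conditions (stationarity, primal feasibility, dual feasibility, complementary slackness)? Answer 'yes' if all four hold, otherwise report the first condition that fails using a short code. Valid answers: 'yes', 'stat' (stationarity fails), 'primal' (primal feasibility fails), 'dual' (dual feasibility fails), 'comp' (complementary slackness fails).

Gradient of f: grad f(x) = Q x + c = (1, 0)
Constraint values g_i(x) = a_i^T x - b_i:
  g_1((0, 3)) = 0
  g_2((0, 3)) = -2
Stationarity residual: grad f(x) + sum_i lambda_i a_i = (0, 0)
  -> stationarity OK
Primal feasibility (all g_i <= 0): OK
Dual feasibility (all lambda_i >= 0): OK
Complementary slackness (lambda_i * g_i(x) = 0 for all i): FAILS

Verdict: the first failing condition is complementary_slackness -> comp.

comp


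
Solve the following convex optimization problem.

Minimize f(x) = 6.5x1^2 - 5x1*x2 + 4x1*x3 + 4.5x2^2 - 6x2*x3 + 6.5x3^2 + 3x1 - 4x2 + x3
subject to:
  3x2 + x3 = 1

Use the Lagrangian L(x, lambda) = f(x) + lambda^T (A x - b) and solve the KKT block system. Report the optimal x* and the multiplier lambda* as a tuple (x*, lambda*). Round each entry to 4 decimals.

Form the Lagrangian:
  L(x, lambda) = (1/2) x^T Q x + c^T x + lambda^T (A x - b)
Stationarity (grad_x L = 0): Q x + c + A^T lambda = 0.
Primal feasibility: A x = b.

This gives the KKT block system:
  [ Q   A^T ] [ x     ]   [-c ]
  [ A    0  ] [ lambda ] = [ b ]

Solving the linear system:
  x*      = (-0.1376, 0.3065, 0.0804)
  lambda* = (0.3451)
  f(x*)   = -0.9518

x* = (-0.1376, 0.3065, 0.0804), lambda* = (0.3451)


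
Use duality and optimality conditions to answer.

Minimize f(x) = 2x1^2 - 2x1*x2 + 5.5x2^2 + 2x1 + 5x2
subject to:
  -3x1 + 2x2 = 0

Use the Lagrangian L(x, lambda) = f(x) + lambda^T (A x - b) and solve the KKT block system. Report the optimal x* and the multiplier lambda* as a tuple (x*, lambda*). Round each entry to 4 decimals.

Form the Lagrangian:
  L(x, lambda) = (1/2) x^T Q x + c^T x + lambda^T (A x - b)
Stationarity (grad_x L = 0): Q x + c + A^T lambda = 0.
Primal feasibility: A x = b.

This gives the KKT block system:
  [ Q   A^T ] [ x     ]   [-c ]
  [ A    0  ] [ lambda ] = [ b ]

Solving the linear system:
  x*      = (-0.4176, -0.6264)
  lambda* = (0.5275)
  f(x*)   = -1.9835

x* = (-0.4176, -0.6264), lambda* = (0.5275)


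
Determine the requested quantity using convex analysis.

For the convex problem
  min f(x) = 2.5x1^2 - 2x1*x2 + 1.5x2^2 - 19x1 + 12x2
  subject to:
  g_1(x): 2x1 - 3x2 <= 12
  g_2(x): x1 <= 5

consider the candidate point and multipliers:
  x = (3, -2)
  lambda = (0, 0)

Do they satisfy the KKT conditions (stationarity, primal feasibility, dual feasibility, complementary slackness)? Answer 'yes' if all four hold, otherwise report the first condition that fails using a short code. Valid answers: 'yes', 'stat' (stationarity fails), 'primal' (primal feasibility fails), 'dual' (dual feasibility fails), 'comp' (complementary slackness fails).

Gradient of f: grad f(x) = Q x + c = (0, 0)
Constraint values g_i(x) = a_i^T x - b_i:
  g_1((3, -2)) = 0
  g_2((3, -2)) = -2
Stationarity residual: grad f(x) + sum_i lambda_i a_i = (0, 0)
  -> stationarity OK
Primal feasibility (all g_i <= 0): OK
Dual feasibility (all lambda_i >= 0): OK
Complementary slackness (lambda_i * g_i(x) = 0 for all i): OK

Verdict: yes, KKT holds.

yes


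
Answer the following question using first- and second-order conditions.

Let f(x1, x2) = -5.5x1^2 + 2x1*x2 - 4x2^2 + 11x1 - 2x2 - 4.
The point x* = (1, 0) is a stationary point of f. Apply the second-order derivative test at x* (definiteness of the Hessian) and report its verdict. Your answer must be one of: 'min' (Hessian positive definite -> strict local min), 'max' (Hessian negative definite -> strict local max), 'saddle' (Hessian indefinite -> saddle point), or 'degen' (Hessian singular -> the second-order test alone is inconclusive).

Compute the Hessian H = grad^2 f:
  H = [[-11, 2], [2, -8]]
Verify stationarity: grad f(x*) = H x* + g = (0, 0).
Eigenvalues of H: -12, -7.
Both eigenvalues < 0, so H is negative definite -> x* is a strict local max.

max


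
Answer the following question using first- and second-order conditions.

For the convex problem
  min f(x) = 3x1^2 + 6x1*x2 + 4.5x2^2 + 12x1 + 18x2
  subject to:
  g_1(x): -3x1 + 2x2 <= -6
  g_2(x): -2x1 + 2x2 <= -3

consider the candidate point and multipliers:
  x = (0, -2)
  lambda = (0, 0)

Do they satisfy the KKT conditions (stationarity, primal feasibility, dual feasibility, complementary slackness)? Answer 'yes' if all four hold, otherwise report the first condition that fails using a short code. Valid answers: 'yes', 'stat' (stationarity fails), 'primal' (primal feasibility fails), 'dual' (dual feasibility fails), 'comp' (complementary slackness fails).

Gradient of f: grad f(x) = Q x + c = (0, 0)
Constraint values g_i(x) = a_i^T x - b_i:
  g_1((0, -2)) = 2
  g_2((0, -2)) = -1
Stationarity residual: grad f(x) + sum_i lambda_i a_i = (0, 0)
  -> stationarity OK
Primal feasibility (all g_i <= 0): FAILS
Dual feasibility (all lambda_i >= 0): OK
Complementary slackness (lambda_i * g_i(x) = 0 for all i): OK

Verdict: the first failing condition is primal_feasibility -> primal.

primal


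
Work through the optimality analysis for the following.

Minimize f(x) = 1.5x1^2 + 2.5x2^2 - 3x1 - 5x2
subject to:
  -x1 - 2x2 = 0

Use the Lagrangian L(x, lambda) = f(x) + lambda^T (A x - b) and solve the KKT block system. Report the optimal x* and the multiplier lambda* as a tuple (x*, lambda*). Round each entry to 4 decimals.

Form the Lagrangian:
  L(x, lambda) = (1/2) x^T Q x + c^T x + lambda^T (A x - b)
Stationarity (grad_x L = 0): Q x + c + A^T lambda = 0.
Primal feasibility: A x = b.

This gives the KKT block system:
  [ Q   A^T ] [ x     ]   [-c ]
  [ A    0  ] [ lambda ] = [ b ]

Solving the linear system:
  x*      = (0.1176, -0.0588)
  lambda* = (-2.6471)
  f(x*)   = -0.0294

x* = (0.1176, -0.0588), lambda* = (-2.6471)


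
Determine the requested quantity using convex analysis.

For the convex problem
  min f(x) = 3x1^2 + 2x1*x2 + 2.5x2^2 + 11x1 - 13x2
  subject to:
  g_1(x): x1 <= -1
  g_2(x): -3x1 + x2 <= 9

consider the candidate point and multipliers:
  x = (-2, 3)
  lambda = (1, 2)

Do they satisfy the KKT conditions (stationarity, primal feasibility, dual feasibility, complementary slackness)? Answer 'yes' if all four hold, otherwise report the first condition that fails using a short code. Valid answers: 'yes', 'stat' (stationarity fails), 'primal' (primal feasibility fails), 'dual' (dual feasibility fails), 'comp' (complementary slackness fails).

Gradient of f: grad f(x) = Q x + c = (5, -2)
Constraint values g_i(x) = a_i^T x - b_i:
  g_1((-2, 3)) = -1
  g_2((-2, 3)) = 0
Stationarity residual: grad f(x) + sum_i lambda_i a_i = (0, 0)
  -> stationarity OK
Primal feasibility (all g_i <= 0): OK
Dual feasibility (all lambda_i >= 0): OK
Complementary slackness (lambda_i * g_i(x) = 0 for all i): FAILS

Verdict: the first failing condition is complementary_slackness -> comp.

comp


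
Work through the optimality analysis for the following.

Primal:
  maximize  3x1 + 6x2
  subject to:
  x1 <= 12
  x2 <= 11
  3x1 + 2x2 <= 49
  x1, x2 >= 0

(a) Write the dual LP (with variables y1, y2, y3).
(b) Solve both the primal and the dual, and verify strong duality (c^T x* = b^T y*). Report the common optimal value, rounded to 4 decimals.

The standard primal-dual pair for 'max c^T x s.t. A x <= b, x >= 0' is:
  Dual:  min b^T y  s.t.  A^T y >= c,  y >= 0.

So the dual LP is:
  minimize  12y1 + 11y2 + 49y3
  subject to:
    y1 + 3y3 >= 3
    y2 + 2y3 >= 6
    y1, y2, y3 >= 0

Solving the primal: x* = (9, 11).
  primal value c^T x* = 93.
Solving the dual: y* = (0, 4, 1).
  dual value b^T y* = 93.
Strong duality: c^T x* = b^T y*. Confirmed.

93


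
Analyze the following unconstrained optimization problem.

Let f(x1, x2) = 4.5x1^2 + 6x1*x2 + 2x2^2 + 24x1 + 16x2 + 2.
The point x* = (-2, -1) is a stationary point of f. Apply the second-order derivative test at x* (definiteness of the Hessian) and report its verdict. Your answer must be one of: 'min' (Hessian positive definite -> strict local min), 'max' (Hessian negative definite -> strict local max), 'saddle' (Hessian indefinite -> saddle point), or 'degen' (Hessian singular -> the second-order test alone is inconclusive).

Compute the Hessian H = grad^2 f:
  H = [[9, 6], [6, 4]]
Verify stationarity: grad f(x*) = H x* + g = (0, 0).
Eigenvalues of H: 0, 13.
H has a zero eigenvalue (singular; positive semidefinite but not definite), so H is neither positive definite, negative definite, nor indefinite. The second-order test alone is inconclusive -> degen.
(Indeed, f is constant along the null direction of H through x*, so x* is not a strict local extremum.)

degen


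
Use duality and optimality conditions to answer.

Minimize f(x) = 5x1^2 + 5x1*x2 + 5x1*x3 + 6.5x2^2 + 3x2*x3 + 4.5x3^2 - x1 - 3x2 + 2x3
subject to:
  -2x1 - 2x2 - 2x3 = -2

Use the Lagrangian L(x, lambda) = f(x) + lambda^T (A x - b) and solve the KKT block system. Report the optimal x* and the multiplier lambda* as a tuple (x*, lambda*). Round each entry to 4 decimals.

Form the Lagrangian:
  L(x, lambda) = (1/2) x^T Q x + c^T x + lambda^T (A x - b)
Stationarity (grad_x L = 0): Q x + c + A^T lambda = 0.
Primal feasibility: A x = b.

This gives the KKT block system:
  [ Q   A^T ] [ x     ]   [-c ]
  [ A    0  ] [ lambda ] = [ b ]

Solving the linear system:
  x*      = (0.4259, 0.5278, 0.0463)
  lambda* = (3.0648)
  f(x*)   = 2.1065

x* = (0.4259, 0.5278, 0.0463), lambda* = (3.0648)


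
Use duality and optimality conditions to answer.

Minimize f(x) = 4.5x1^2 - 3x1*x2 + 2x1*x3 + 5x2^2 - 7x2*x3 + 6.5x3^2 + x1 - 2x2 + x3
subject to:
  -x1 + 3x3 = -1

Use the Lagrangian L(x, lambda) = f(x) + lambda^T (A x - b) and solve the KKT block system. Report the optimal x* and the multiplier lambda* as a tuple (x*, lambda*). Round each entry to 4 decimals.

Form the Lagrangian:
  L(x, lambda) = (1/2) x^T Q x + c^T x + lambda^T (A x - b)
Stationarity (grad_x L = 0): Q x + c + A^T lambda = 0.
Primal feasibility: A x = b.

This gives the KKT block system:
  [ Q   A^T ] [ x     ]   [-c ]
  [ A    0  ] [ lambda ] = [ b ]

Solving the linear system:
  x*      = (0.0672, 0.0025, -0.3109)
  lambda* = (0.9751)
  f(x*)   = 0.3632

x* = (0.0672, 0.0025, -0.3109), lambda* = (0.9751)


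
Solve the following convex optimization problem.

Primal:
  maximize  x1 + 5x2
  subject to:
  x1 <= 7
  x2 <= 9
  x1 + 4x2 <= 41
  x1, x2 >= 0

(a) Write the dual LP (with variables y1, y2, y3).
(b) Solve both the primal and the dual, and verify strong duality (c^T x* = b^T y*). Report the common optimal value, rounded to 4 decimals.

The standard primal-dual pair for 'max c^T x s.t. A x <= b, x >= 0' is:
  Dual:  min b^T y  s.t.  A^T y >= c,  y >= 0.

So the dual LP is:
  minimize  7y1 + 9y2 + 41y3
  subject to:
    y1 + y3 >= 1
    y2 + 4y3 >= 5
    y1, y2, y3 >= 0

Solving the primal: x* = (5, 9).
  primal value c^T x* = 50.
Solving the dual: y* = (0, 1, 1).
  dual value b^T y* = 50.
Strong duality: c^T x* = b^T y*. Confirmed.

50


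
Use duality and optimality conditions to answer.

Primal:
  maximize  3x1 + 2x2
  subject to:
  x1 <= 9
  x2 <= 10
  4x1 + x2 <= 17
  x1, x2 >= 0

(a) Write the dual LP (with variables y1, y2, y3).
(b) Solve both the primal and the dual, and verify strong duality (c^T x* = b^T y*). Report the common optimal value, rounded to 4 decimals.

The standard primal-dual pair for 'max c^T x s.t. A x <= b, x >= 0' is:
  Dual:  min b^T y  s.t.  A^T y >= c,  y >= 0.

So the dual LP is:
  minimize  9y1 + 10y2 + 17y3
  subject to:
    y1 + 4y3 >= 3
    y2 + y3 >= 2
    y1, y2, y3 >= 0

Solving the primal: x* = (1.75, 10).
  primal value c^T x* = 25.25.
Solving the dual: y* = (0, 1.25, 0.75).
  dual value b^T y* = 25.25.
Strong duality: c^T x* = b^T y*. Confirmed.

25.25


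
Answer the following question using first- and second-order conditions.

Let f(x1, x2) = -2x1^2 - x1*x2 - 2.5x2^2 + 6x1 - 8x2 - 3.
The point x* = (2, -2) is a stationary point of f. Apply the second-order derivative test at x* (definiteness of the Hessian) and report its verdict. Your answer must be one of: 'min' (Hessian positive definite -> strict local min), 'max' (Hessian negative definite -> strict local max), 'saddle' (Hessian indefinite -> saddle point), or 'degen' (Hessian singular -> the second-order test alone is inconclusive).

Compute the Hessian H = grad^2 f:
  H = [[-4, -1], [-1, -5]]
Verify stationarity: grad f(x*) = H x* + g = (0, 0).
Eigenvalues of H: -5.618, -3.382.
Both eigenvalues < 0, so H is negative definite -> x* is a strict local max.

max


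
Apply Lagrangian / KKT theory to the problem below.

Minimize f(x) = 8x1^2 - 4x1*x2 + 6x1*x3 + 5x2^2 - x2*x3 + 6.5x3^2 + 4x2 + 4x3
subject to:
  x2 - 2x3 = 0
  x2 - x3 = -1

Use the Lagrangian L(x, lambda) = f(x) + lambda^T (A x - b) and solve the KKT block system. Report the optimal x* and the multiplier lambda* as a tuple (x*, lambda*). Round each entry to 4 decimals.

Form the Lagrangian:
  L(x, lambda) = (1/2) x^T Q x + c^T x + lambda^T (A x - b)
Stationarity (grad_x L = 0): Q x + c + A^T lambda = 0.
Primal feasibility: A x = b.

This gives the KKT block system:
  [ Q   A^T ] [ x     ]   [-c ]
  [ A    0  ] [ lambda ] = [ b ]

Solving the linear system:
  x*      = (-0.125, -2, -1)
  lambda* = (-22.25, 36.75)
  f(x*)   = 12.375

x* = (-0.125, -2, -1), lambda* = (-22.25, 36.75)


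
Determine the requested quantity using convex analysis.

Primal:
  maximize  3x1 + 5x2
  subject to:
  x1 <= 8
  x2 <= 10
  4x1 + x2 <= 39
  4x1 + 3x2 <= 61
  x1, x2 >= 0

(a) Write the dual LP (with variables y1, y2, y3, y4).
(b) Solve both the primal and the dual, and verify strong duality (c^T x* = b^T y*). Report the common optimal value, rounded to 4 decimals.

The standard primal-dual pair for 'max c^T x s.t. A x <= b, x >= 0' is:
  Dual:  min b^T y  s.t.  A^T y >= c,  y >= 0.

So the dual LP is:
  minimize  8y1 + 10y2 + 39y3 + 61y4
  subject to:
    y1 + 4y3 + 4y4 >= 3
    y2 + y3 + 3y4 >= 5
    y1, y2, y3, y4 >= 0

Solving the primal: x* = (7.25, 10).
  primal value c^T x* = 71.75.
Solving the dual: y* = (0, 4.25, 0.75, 0).
  dual value b^T y* = 71.75.
Strong duality: c^T x* = b^T y*. Confirmed.

71.75


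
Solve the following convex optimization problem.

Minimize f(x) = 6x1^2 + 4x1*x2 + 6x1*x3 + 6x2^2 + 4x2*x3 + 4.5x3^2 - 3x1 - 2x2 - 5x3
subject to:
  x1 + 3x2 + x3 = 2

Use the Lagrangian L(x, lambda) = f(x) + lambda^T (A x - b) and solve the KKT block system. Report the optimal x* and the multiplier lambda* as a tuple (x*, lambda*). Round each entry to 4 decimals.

Form the Lagrangian:
  L(x, lambda) = (1/2) x^T Q x + c^T x + lambda^T (A x - b)
Stationarity (grad_x L = 0): Q x + c + A^T lambda = 0.
Primal feasibility: A x = b.

This gives the KKT block system:
  [ Q   A^T ] [ x     ]   [-c ]
  [ A    0  ] [ lambda ] = [ b ]

Solving the linear system:
  x*      = (-0.0389, 0.4833, 0.5889)
  lambda* = (-2)
  f(x*)   = 0.1028

x* = (-0.0389, 0.4833, 0.5889), lambda* = (-2)


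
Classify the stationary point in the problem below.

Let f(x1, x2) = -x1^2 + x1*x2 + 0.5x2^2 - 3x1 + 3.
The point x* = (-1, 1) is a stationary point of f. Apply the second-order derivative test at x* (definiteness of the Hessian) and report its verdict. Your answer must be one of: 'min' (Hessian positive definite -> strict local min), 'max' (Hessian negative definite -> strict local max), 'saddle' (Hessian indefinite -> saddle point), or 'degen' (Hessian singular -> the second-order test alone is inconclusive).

Compute the Hessian H = grad^2 f:
  H = [[-2, 1], [1, 1]]
Verify stationarity: grad f(x*) = H x* + g = (0, 0).
Eigenvalues of H: -2.3028, 1.3028.
Eigenvalues have mixed signs, so H is indefinite -> x* is a saddle point.

saddle


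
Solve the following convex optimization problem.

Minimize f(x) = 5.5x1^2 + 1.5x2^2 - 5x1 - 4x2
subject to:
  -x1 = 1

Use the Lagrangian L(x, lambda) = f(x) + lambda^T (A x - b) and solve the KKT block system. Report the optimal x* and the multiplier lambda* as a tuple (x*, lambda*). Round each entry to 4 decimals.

Form the Lagrangian:
  L(x, lambda) = (1/2) x^T Q x + c^T x + lambda^T (A x - b)
Stationarity (grad_x L = 0): Q x + c + A^T lambda = 0.
Primal feasibility: A x = b.

This gives the KKT block system:
  [ Q   A^T ] [ x     ]   [-c ]
  [ A    0  ] [ lambda ] = [ b ]

Solving the linear system:
  x*      = (-1, 1.3333)
  lambda* = (-16)
  f(x*)   = 7.8333

x* = (-1, 1.3333), lambda* = (-16)


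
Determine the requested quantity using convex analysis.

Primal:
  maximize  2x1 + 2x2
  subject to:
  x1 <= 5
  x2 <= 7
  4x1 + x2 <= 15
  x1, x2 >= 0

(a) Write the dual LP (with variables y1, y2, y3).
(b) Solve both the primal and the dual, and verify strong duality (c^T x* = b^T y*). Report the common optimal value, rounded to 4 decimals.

The standard primal-dual pair for 'max c^T x s.t. A x <= b, x >= 0' is:
  Dual:  min b^T y  s.t.  A^T y >= c,  y >= 0.

So the dual LP is:
  minimize  5y1 + 7y2 + 15y3
  subject to:
    y1 + 4y3 >= 2
    y2 + y3 >= 2
    y1, y2, y3 >= 0

Solving the primal: x* = (2, 7).
  primal value c^T x* = 18.
Solving the dual: y* = (0, 1.5, 0.5).
  dual value b^T y* = 18.
Strong duality: c^T x* = b^T y*. Confirmed.

18


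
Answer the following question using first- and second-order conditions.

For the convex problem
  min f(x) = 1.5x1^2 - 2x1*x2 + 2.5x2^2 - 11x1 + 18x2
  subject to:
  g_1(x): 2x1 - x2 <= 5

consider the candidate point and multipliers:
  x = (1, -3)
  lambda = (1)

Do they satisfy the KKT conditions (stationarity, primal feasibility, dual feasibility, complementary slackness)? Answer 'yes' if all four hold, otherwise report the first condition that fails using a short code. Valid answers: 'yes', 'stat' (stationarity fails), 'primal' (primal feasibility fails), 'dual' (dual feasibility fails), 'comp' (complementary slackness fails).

Gradient of f: grad f(x) = Q x + c = (-2, 1)
Constraint values g_i(x) = a_i^T x - b_i:
  g_1((1, -3)) = 0
Stationarity residual: grad f(x) + sum_i lambda_i a_i = (0, 0)
  -> stationarity OK
Primal feasibility (all g_i <= 0): OK
Dual feasibility (all lambda_i >= 0): OK
Complementary slackness (lambda_i * g_i(x) = 0 for all i): OK

Verdict: yes, KKT holds.

yes


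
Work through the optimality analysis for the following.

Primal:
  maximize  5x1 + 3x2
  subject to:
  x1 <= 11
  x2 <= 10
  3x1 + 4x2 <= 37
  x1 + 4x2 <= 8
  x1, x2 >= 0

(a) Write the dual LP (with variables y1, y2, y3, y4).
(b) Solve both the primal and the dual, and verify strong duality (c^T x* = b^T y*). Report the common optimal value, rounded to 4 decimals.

The standard primal-dual pair for 'max c^T x s.t. A x <= b, x >= 0' is:
  Dual:  min b^T y  s.t.  A^T y >= c,  y >= 0.

So the dual LP is:
  minimize  11y1 + 10y2 + 37y3 + 8y4
  subject to:
    y1 + 3y3 + y4 >= 5
    y2 + 4y3 + 4y4 >= 3
    y1, y2, y3, y4 >= 0

Solving the primal: x* = (8, 0).
  primal value c^T x* = 40.
Solving the dual: y* = (0, 0, 0, 5).
  dual value b^T y* = 40.
Strong duality: c^T x* = b^T y*. Confirmed.

40
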